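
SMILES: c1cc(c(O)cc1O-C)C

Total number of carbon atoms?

The symbol for carbon appears 8 times in the SMILES. Lowercase c denotes aromatic carbon and counts toward C.

8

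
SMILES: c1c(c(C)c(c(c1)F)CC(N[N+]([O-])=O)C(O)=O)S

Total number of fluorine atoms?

The symbol for fluorine appears 1 time in the SMILES.

1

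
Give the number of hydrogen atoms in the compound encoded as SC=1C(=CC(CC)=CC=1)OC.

Hydrogens are implicit in SMILES; fill each atom to its normal valence:
  3 × C (aromatic): 1 H each → 3
  3 × C (aromatic): no H
  2 × C: 3 H each → 6
  1 × C: 2 H
  1 × O: no H
  1 × S: 1 H
  Total hydrogens = 12.

12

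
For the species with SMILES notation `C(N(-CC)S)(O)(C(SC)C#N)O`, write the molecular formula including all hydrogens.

Heavy atoms from the SMILES: 6 C, 2 N, 2 O, 2 S.
Implicit hydrogens by atom environment:
  2 × C: 3 H each → 6
  2 × C: no H
  2 × N: no H
  2 × O: 1 H each → 2
  1 × C: 2 H
  1 × C: 1 H
  1 × S: 1 H
  1 × S: no H
  Total hydrogens = 12.
Molecular formula: C6H12N2O2S2

C6H12N2O2S2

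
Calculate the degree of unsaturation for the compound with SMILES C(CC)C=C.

Molecular formula from the SMILES: C5H10.
DoU = (2C + 2 + N − H − X)/2 = (2·5 + 2 + 0 − 10 − 0)/2 = 2/2 = 1.
(Structurally: 0 ring(s) + 1 π bond(s) = 1.)

1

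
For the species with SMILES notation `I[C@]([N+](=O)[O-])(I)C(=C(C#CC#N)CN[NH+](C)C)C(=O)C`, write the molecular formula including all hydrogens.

C11H13I2N4O3+

Heavy atoms from the SMILES: 11 C, 2 I, 4 N, 3 O.
Implicit hydrogens by atom environment:
  7 × C: no H
  3 × C: 3 H each → 9
  2 × I: no H
  2 × O: no H
  1 × C: 2 H
  1 × N: 1 H
  1 × N (charge +1): 1 H
  1 × N (charge +1): no H
  1 × N: no H
  1 × O (charge -1): no H
  Total hydrogens = 13.
Net charge +1.
Molecular formula: C11H13I2N4O3+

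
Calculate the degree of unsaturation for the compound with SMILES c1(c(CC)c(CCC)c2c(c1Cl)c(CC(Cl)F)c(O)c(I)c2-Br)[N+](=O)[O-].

Molecular formula from the SMILES: C17H16BrCl2FINO3.
DoU = (2C + 2 + N − H − X)/2 = (2·17 + 2 + 1 − 16 − 5)/2 = 16/2 = 8.
(Structurally: 2 ring(s) + 6 π bond(s) = 8.)

8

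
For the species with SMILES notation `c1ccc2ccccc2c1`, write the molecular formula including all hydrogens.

C10H8

Heavy atoms from the SMILES: 10 C.
Implicit hydrogens by atom environment:
  8 × C (aromatic): 1 H each → 8
  2 × C (aromatic): no H
  Total hydrogens = 8.
Molecular formula: C10H8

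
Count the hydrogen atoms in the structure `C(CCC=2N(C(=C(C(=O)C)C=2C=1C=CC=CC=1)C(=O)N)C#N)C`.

19

Hydrogens are implicit in SMILES; fill each atom to its normal valence:
  5 × C (aromatic): 1 H each → 5
  5 × C (aromatic): no H
  3 × C: 2 H each → 6
  3 × C: no H
  2 × C: 3 H each → 6
  2 × O: no H
  1 × N: 2 H
  1 × N (aromatic): no H
  1 × N: no H
  Total hydrogens = 19.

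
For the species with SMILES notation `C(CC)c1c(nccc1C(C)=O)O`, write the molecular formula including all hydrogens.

C10H13NO2

Heavy atoms from the SMILES: 10 C, 1 N, 2 O.
Implicit hydrogens by atom environment:
  3 × C (aromatic): no H
  2 × C: 3 H each → 6
  2 × C: 2 H each → 4
  2 × C (aromatic): 1 H each → 2
  1 × C: no H
  1 × N (aromatic): no H
  1 × O: 1 H
  1 × O: no H
  Total hydrogens = 13.
Molecular formula: C10H13NO2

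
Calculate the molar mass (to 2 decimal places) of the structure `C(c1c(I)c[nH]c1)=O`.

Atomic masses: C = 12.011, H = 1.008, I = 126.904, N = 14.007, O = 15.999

Molecular formula: C5H4INO.
M = 5×12.011 + 4×1.008 + 1×126.904 + 1×14.007 + 1×15.999 = 221.00 g/mol.

221.00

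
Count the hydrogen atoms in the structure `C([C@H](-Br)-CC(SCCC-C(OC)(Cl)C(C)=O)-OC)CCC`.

Hydrogens are implicit in SMILES; fill each atom to its normal valence:
  7 × C: 2 H each → 14
  4 × C: 3 H each → 12
  3 × O: no H
  2 × C: 1 H each → 2
  2 × C: no H
  1 × Br: no H
  1 × Cl: no H
  1 × S: no H
  Total hydrogens = 28.

28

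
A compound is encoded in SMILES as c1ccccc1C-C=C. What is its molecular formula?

Heavy atoms from the SMILES: 9 C.
Implicit hydrogens by atom environment:
  5 × C (aromatic): 1 H each → 5
  2 × C: 2 H each → 4
  1 × C: 1 H
  1 × C (aromatic): no H
  Total hydrogens = 10.
Molecular formula: C9H10

C9H10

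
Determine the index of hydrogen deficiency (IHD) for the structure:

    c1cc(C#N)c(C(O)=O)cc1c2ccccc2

Molecular formula from the SMILES: C14H9NO2.
DoU = (2C + 2 + N − H − X)/2 = (2·14 + 2 + 1 − 9 − 0)/2 = 22/2 = 11.
(Structurally: 2 ring(s) + 9 π bond(s) = 11.)

11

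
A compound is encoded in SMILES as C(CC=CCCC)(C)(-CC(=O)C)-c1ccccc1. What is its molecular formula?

C17H24O

Heavy atoms from the SMILES: 17 C, 1 O.
Implicit hydrogens by atom environment:
  5 × C (aromatic): 1 H each → 5
  4 × C: 2 H each → 8
  3 × C: 3 H each → 9
  2 × C: 1 H each → 2
  2 × C: no H
  1 × C (aromatic): no H
  1 × O: no H
  Total hydrogens = 24.
Molecular formula: C17H24O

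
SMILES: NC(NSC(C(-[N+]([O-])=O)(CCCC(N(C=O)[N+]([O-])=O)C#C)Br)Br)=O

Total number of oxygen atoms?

The symbol for oxygen appears 6 times in the SMILES.

6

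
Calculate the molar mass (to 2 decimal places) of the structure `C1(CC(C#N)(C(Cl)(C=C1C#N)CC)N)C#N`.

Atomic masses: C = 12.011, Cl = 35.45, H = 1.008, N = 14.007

234.69

Molecular formula: C11H11ClN4.
M = 11×12.011 + 1×35.45 + 11×1.008 + 4×14.007 = 234.69 g/mol.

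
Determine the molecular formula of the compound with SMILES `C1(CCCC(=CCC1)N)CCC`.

C11H21N

Heavy atoms from the SMILES: 11 C, 1 N.
Implicit hydrogens by atom environment:
  7 × C: 2 H each → 14
  2 × C: 1 H each → 2
  1 × C: 3 H
  1 × C: no H
  1 × N: 2 H
  Total hydrogens = 21.
Molecular formula: C11H21N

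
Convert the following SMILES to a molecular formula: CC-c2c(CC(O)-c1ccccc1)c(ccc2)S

C16H18OS

Heavy atoms from the SMILES: 16 C, 1 O, 1 S.
Implicit hydrogens by atom environment:
  8 × C (aromatic): 1 H each → 8
  4 × C (aromatic): no H
  2 × C: 2 H each → 4
  1 × C: 3 H
  1 × C: 1 H
  1 × O: 1 H
  1 × S: 1 H
  Total hydrogens = 18.
Molecular formula: C16H18OS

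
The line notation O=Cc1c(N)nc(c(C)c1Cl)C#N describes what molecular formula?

C8H6ClN3O

Heavy atoms from the SMILES: 8 C, 1 Cl, 3 N, 1 O.
Implicit hydrogens by atom environment:
  5 × C (aromatic): no H
  1 × C: 3 H
  1 × C: 1 H
  1 × C: no H
  1 × Cl: no H
  1 × N: 2 H
  1 × N (aromatic): no H
  1 × N: no H
  1 × O: no H
  Total hydrogens = 6.
Molecular formula: C8H6ClN3O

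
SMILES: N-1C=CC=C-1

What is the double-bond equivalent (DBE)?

3

Molecular formula from the SMILES: C4H5N.
DoU = (2C + 2 + N − H − X)/2 = (2·4 + 2 + 1 − 5 − 0)/2 = 6/2 = 3.
(Structurally: 1 ring(s) + 2 π bond(s) = 3.)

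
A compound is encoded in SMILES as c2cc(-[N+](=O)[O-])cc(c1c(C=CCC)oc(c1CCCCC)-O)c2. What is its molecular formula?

C19H23NO4

Heavy atoms from the SMILES: 19 C, 1 N, 4 O.
Implicit hydrogens by atom environment:
  6 × C (aromatic): no H
  5 × C: 2 H each → 10
  4 × C (aromatic): 1 H each → 4
  2 × C: 3 H each → 6
  2 × C: 1 H each → 2
  1 × N (charge +1): no H
  1 × O: 1 H
  1 × O (aromatic): no H
  1 × O: no H
  1 × O (charge -1): no H
  Total hydrogens = 23.
Molecular formula: C19H23NO4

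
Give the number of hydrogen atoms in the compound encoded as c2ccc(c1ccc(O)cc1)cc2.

Hydrogens are implicit in SMILES; fill each atom to its normal valence:
  9 × C (aromatic): 1 H each → 9
  3 × C (aromatic): no H
  1 × O: 1 H
  Total hydrogens = 10.

10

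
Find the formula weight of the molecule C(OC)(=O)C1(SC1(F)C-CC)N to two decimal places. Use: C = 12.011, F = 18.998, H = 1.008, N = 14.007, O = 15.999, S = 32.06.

193.24

Molecular formula: C7H12FNO2S.
M = 7×12.011 + 1×18.998 + 12×1.008 + 1×14.007 + 2×15.999 + 1×32.06 = 193.24 g/mol.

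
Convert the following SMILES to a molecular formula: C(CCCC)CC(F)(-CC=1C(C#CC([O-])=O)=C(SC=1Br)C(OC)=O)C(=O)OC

C19H21BrFO6S-

Heavy atoms from the SMILES: 1 Br, 19 C, 1 F, 6 O, 1 S.
Implicit hydrogens by atom environment:
  6 × C: 2 H each → 12
  6 × C: no H
  5 × O: no H
  4 × C (aromatic): no H
  3 × C: 3 H each → 9
  1 × Br: no H
  1 × F: no H
  1 × O (charge -1): no H
  1 × S (aromatic): no H
  Total hydrogens = 21.
Net charge -1.
Molecular formula: C19H21BrFO6S-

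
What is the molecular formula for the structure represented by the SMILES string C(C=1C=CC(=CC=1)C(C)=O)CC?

Heavy atoms from the SMILES: 11 C, 1 O.
Implicit hydrogens by atom environment:
  4 × C (aromatic): 1 H each → 4
  2 × C: 3 H each → 6
  2 × C: 2 H each → 4
  2 × C (aromatic): no H
  1 × C: no H
  1 × O: no H
  Total hydrogens = 14.
Molecular formula: C11H14O

C11H14O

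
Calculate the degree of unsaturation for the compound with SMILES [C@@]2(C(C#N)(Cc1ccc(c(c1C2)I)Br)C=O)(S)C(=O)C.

9

Molecular formula from the SMILES: C14H11BrINO2S.
DoU = (2C + 2 + N − H − X)/2 = (2·14 + 2 + 1 − 11 − 2)/2 = 18/2 = 9.
(Structurally: 2 ring(s) + 7 π bond(s) = 9.)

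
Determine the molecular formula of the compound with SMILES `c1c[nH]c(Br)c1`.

C4H4BrN

Heavy atoms from the SMILES: 1 Br, 4 C, 1 N.
Implicit hydrogens by atom environment:
  3 × C (aromatic): 1 H each → 3
  1 × Br: no H
  1 × C (aromatic): no H
  1 × N (aromatic): 1 H
  Total hydrogens = 4.
Molecular formula: C4H4BrN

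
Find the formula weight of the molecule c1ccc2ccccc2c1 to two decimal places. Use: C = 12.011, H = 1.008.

Molecular formula: C10H8.
M = 10×12.011 + 8×1.008 = 128.17 g/mol.

128.17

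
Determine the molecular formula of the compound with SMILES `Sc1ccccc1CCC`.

C9H12S

Heavy atoms from the SMILES: 9 C, 1 S.
Implicit hydrogens by atom environment:
  4 × C (aromatic): 1 H each → 4
  2 × C: 2 H each → 4
  2 × C (aromatic): no H
  1 × C: 3 H
  1 × S: 1 H
  Total hydrogens = 12.
Molecular formula: C9H12S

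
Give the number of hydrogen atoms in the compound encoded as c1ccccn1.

5

Hydrogens are implicit in SMILES; fill each atom to its normal valence:
  5 × C (aromatic): 1 H each → 5
  1 × N (aromatic): no H
  Total hydrogens = 5.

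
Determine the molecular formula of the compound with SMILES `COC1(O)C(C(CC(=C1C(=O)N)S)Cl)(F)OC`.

C9H13ClFNO4S

Heavy atoms from the SMILES: 9 C, 1 Cl, 1 F, 1 N, 4 O, 1 S.
Implicit hydrogens by atom environment:
  5 × C: no H
  3 × O: no H
  2 × C: 3 H each → 6
  1 × C: 2 H
  1 × C: 1 H
  1 × Cl: no H
  1 × F: no H
  1 × N: 2 H
  1 × O: 1 H
  1 × S: 1 H
  Total hydrogens = 13.
Molecular formula: C9H13ClFNO4S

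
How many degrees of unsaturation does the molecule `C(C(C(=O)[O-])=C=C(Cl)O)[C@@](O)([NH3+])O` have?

Molecular formula from the SMILES: C6H8ClNO5.
DoU = (2C + 2 + N − H − X)/2 = (2·6 + 2 + 1 − 8 − 1)/2 = 6/2 = 3.
(Structurally: 0 ring(s) + 3 π bond(s) = 3.)

3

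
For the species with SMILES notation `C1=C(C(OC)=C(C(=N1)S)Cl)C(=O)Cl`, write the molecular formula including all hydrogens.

C7H5Cl2NO2S

Heavy atoms from the SMILES: 7 C, 2 Cl, 1 N, 2 O, 1 S.
Implicit hydrogens by atom environment:
  4 × C (aromatic): no H
  2 × Cl: no H
  2 × O: no H
  1 × C: 3 H
  1 × C (aromatic): 1 H
  1 × C: no H
  1 × N (aromatic): no H
  1 × S: 1 H
  Total hydrogens = 5.
Molecular formula: C7H5Cl2NO2S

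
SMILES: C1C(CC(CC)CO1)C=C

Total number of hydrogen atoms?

16

Hydrogens are implicit in SMILES; fill each atom to its normal valence:
  5 × C: 2 H each → 10
  3 × C: 1 H each → 3
  1 × C: 3 H
  1 × O: no H
  Total hydrogens = 16.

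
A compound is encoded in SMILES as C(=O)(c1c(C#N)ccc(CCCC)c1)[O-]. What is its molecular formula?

Heavy atoms from the SMILES: 12 C, 1 N, 2 O.
Implicit hydrogens by atom environment:
  3 × C: 2 H each → 6
  3 × C (aromatic): 1 H each → 3
  3 × C (aromatic): no H
  2 × C: no H
  1 × C: 3 H
  1 × N: no H
  1 × O: no H
  1 × O (charge -1): no H
  Total hydrogens = 12.
Net charge -1.
Molecular formula: C12H12NO2-

C12H12NO2-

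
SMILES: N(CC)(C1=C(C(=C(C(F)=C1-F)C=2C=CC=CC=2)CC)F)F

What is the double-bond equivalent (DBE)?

Molecular formula from the SMILES: C16H15F4N.
DoU = (2C + 2 + N − H − X)/2 = (2·16 + 2 + 1 − 15 − 4)/2 = 16/2 = 8.
(Structurally: 2 ring(s) + 6 π bond(s) = 8.)

8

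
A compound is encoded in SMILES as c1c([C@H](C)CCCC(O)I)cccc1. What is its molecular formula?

Heavy atoms from the SMILES: 12 C, 1 I, 1 O.
Implicit hydrogens by atom environment:
  5 × C (aromatic): 1 H each → 5
  3 × C: 2 H each → 6
  2 × C: 1 H each → 2
  1 × C: 3 H
  1 × C (aromatic): no H
  1 × I: no H
  1 × O: 1 H
  Total hydrogens = 17.
Molecular formula: C12H17IO

C12H17IO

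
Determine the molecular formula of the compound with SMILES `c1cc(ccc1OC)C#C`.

C9H8O

Heavy atoms from the SMILES: 9 C, 1 O.
Implicit hydrogens by atom environment:
  4 × C (aromatic): 1 H each → 4
  2 × C (aromatic): no H
  1 × C: 3 H
  1 × C: 1 H
  1 × C: no H
  1 × O: no H
  Total hydrogens = 8.
Molecular formula: C9H8O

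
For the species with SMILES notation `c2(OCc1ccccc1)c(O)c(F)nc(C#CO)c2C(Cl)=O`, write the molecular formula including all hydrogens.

Heavy atoms from the SMILES: 15 C, 1 Cl, 1 F, 1 N, 4 O.
Implicit hydrogens by atom environment:
  6 × C (aromatic): no H
  5 × C (aromatic): 1 H each → 5
  3 × C: no H
  2 × O: 1 H each → 2
  2 × O: no H
  1 × C: 2 H
  1 × Cl: no H
  1 × F: no H
  1 × N (aromatic): no H
  Total hydrogens = 9.
Molecular formula: C15H9ClFNO4

C15H9ClFNO4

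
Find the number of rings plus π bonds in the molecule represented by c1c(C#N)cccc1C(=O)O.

7

Molecular formula from the SMILES: C8H5NO2.
DoU = (2C + 2 + N − H − X)/2 = (2·8 + 2 + 1 − 5 − 0)/2 = 14/2 = 7.
(Structurally: 1 ring(s) + 6 π bond(s) = 7.)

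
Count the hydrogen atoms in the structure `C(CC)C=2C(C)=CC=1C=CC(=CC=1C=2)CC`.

Hydrogens are implicit in SMILES; fill each atom to its normal valence:
  5 × C (aromatic): 1 H each → 5
  5 × C (aromatic): no H
  3 × C: 3 H each → 9
  3 × C: 2 H each → 6
  Total hydrogens = 20.

20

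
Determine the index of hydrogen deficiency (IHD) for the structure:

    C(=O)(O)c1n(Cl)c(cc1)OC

Molecular formula from the SMILES: C6H6ClNO3.
DoU = (2C + 2 + N − H − X)/2 = (2·6 + 2 + 1 − 6 − 1)/2 = 8/2 = 4.
(Structurally: 1 ring(s) + 3 π bond(s) = 4.)

4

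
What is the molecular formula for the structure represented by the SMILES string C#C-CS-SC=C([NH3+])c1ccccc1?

Heavy atoms from the SMILES: 11 C, 1 N, 2 S.
Implicit hydrogens by atom environment:
  5 × C (aromatic): 1 H each → 5
  2 × C: 1 H each → 2
  2 × C: no H
  2 × S: no H
  1 × C: 2 H
  1 × C (aromatic): no H
  1 × N (charge +1): 3 H
  Total hydrogens = 12.
Net charge +1.
Molecular formula: C11H12NS2+

C11H12NS2+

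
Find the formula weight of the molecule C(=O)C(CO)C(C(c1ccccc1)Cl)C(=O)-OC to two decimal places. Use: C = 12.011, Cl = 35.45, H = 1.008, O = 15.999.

Molecular formula: C13H15ClO4.
M = 13×12.011 + 1×35.45 + 15×1.008 + 4×15.999 = 270.71 g/mol.

270.71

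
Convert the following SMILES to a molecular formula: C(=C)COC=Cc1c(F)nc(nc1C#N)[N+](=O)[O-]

C10H7FN4O3

Heavy atoms from the SMILES: 10 C, 1 F, 4 N, 3 O.
Implicit hydrogens by atom environment:
  4 × C (aromatic): no H
  3 × C: 1 H each → 3
  2 × C: 2 H each → 4
  2 × N (aromatic): no H
  2 × O: no H
  1 × C: no H
  1 × F: no H
  1 × N: no H
  1 × N (charge +1): no H
  1 × O (charge -1): no H
  Total hydrogens = 7.
Molecular formula: C10H7FN4O3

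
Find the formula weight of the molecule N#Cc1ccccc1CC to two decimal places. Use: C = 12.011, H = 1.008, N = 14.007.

131.18

Molecular formula: C9H9N.
M = 9×12.011 + 9×1.008 + 1×14.007 = 131.18 g/mol.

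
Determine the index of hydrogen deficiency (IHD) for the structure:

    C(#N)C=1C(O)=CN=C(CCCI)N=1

6

Molecular formula from the SMILES: C8H8IN3O.
DoU = (2C + 2 + N − H − X)/2 = (2·8 + 2 + 3 − 8 − 1)/2 = 12/2 = 6.
(Structurally: 1 ring(s) + 5 π bond(s) = 6.)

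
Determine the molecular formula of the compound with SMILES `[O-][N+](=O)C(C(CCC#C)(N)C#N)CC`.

Heavy atoms from the SMILES: 9 C, 3 N, 2 O.
Implicit hydrogens by atom environment:
  3 × C: 2 H each → 6
  3 × C: no H
  2 × C: 1 H each → 2
  1 × C: 3 H
  1 × N: 2 H
  1 × N: no H
  1 × N (charge +1): no H
  1 × O: no H
  1 × O (charge -1): no H
  Total hydrogens = 13.
Molecular formula: C9H13N3O2

C9H13N3O2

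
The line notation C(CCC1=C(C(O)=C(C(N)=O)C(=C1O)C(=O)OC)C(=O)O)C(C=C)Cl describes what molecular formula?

C16H18ClNO7

Heavy atoms from the SMILES: 16 C, 1 Cl, 1 N, 7 O.
Implicit hydrogens by atom environment:
  6 × C (aromatic): no H
  4 × C: 2 H each → 8
  4 × O: no H
  3 × C: no H
  3 × O: 1 H each → 3
  2 × C: 1 H each → 2
  1 × C: 3 H
  1 × Cl: no H
  1 × N: 2 H
  Total hydrogens = 18.
Molecular formula: C16H18ClNO7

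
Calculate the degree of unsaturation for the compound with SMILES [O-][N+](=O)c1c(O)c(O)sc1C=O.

Molecular formula from the SMILES: C5H3NO5S.
DoU = (2C + 2 + N − H − X)/2 = (2·5 + 2 + 1 − 3 − 0)/2 = 10/2 = 5.
(Structurally: 1 ring(s) + 4 π bond(s) = 5.)

5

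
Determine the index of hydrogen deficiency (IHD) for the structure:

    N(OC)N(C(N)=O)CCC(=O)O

Molecular formula from the SMILES: C5H11N3O4.
DoU = (2C + 2 + N − H − X)/2 = (2·5 + 2 + 3 − 11 − 0)/2 = 4/2 = 2.
(Structurally: 0 ring(s) + 2 π bond(s) = 2.)

2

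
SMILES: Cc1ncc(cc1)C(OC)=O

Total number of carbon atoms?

8

The symbol for carbon appears 8 times in the SMILES. Lowercase c denotes aromatic carbon and counts toward C.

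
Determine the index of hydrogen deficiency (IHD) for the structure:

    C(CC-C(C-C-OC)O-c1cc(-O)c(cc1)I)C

4

Molecular formula from the SMILES: C14H21IO3.
DoU = (2C + 2 + N − H − X)/2 = (2·14 + 2 + 0 − 21 − 1)/2 = 8/2 = 4.
(Structurally: 1 ring(s) + 3 π bond(s) = 4.)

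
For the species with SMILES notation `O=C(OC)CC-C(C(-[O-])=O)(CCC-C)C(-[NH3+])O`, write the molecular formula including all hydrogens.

C11H21NO5

Heavy atoms from the SMILES: 11 C, 1 N, 5 O.
Implicit hydrogens by atom environment:
  5 × C: 2 H each → 10
  3 × C: no H
  3 × O: no H
  2 × C: 3 H each → 6
  1 × C: 1 H
  1 × N (charge +1): 3 H
  1 × O: 1 H
  1 × O (charge -1): no H
  Total hydrogens = 21.
Molecular formula: C11H21NO5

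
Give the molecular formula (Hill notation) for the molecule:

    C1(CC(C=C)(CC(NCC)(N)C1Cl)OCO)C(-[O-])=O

C12H20ClN2O4-

Heavy atoms from the SMILES: 12 C, 1 Cl, 2 N, 4 O.
Implicit hydrogens by atom environment:
  5 × C: 2 H each → 10
  3 × C: 1 H each → 3
  3 × C: no H
  2 × O: no H
  1 × C: 3 H
  1 × Cl: no H
  1 × N: 2 H
  1 × N: 1 H
  1 × O: 1 H
  1 × O (charge -1): no H
  Total hydrogens = 20.
Net charge -1.
Molecular formula: C12H20ClN2O4-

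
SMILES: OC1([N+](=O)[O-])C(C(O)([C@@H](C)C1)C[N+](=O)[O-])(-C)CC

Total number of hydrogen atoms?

Hydrogens are implicit in SMILES; fill each atom to its normal valence:
  3 × C: 3 H each → 9
  3 × C: 2 H each → 6
  3 × C: no H
  2 × N (charge +1): no H
  2 × O: 1 H each → 2
  2 × O: no H
  2 × O (charge -1): no H
  1 × C: 1 H
  Total hydrogens = 18.

18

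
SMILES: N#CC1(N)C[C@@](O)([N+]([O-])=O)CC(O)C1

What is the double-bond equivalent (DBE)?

4

Molecular formula from the SMILES: C7H11N3O4.
DoU = (2C + 2 + N − H − X)/2 = (2·7 + 2 + 3 − 11 − 0)/2 = 8/2 = 4.
(Structurally: 1 ring(s) + 3 π bond(s) = 4.)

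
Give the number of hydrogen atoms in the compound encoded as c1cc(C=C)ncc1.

Hydrogens are implicit in SMILES; fill each atom to its normal valence:
  4 × C (aromatic): 1 H each → 4
  1 × C: 2 H
  1 × C: 1 H
  1 × C (aromatic): no H
  1 × N (aromatic): no H
  Total hydrogens = 7.

7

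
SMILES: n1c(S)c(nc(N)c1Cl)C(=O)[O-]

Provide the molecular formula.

Heavy atoms from the SMILES: 5 C, 1 Cl, 3 N, 2 O, 1 S.
Implicit hydrogens by atom environment:
  4 × C (aromatic): no H
  2 × N (aromatic): no H
  1 × C: no H
  1 × Cl: no H
  1 × N: 2 H
  1 × O: no H
  1 × O (charge -1): no H
  1 × S: 1 H
  Total hydrogens = 3.
Net charge -1.
Molecular formula: C5H3ClN3O2S-

C5H3ClN3O2S-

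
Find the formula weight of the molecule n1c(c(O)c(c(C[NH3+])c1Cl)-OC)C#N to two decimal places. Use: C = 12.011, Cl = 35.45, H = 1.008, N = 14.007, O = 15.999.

214.63

Molecular formula: C8H9ClN3O2+.
M = 8×12.011 + 1×35.45 + 9×1.008 + 3×14.007 + 2×15.999 = 214.63 g/mol.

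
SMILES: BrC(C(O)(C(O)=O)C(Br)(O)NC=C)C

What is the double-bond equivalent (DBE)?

2

Molecular formula from the SMILES: C7H11Br2NO4.
DoU = (2C + 2 + N − H − X)/2 = (2·7 + 2 + 1 − 11 − 2)/2 = 4/2 = 2.
(Structurally: 0 ring(s) + 2 π bond(s) = 2.)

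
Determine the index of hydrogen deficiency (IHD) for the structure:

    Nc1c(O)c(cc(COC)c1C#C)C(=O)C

7

Molecular formula from the SMILES: C12H13NO3.
DoU = (2C + 2 + N − H − X)/2 = (2·12 + 2 + 1 − 13 − 0)/2 = 14/2 = 7.
(Structurally: 1 ring(s) + 6 π bond(s) = 7.)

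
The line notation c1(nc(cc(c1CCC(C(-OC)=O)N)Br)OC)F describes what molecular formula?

C11H14BrFN2O3

Heavy atoms from the SMILES: 1 Br, 11 C, 1 F, 2 N, 3 O.
Implicit hydrogens by atom environment:
  4 × C (aromatic): no H
  3 × O: no H
  2 × C: 3 H each → 6
  2 × C: 2 H each → 4
  1 × Br: no H
  1 × C (aromatic): 1 H
  1 × C: 1 H
  1 × C: no H
  1 × F: no H
  1 × N: 2 H
  1 × N (aromatic): no H
  Total hydrogens = 14.
Molecular formula: C11H14BrFN2O3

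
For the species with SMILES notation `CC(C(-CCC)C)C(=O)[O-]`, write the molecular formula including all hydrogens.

C8H15O2-

Heavy atoms from the SMILES: 8 C, 2 O.
Implicit hydrogens by atom environment:
  3 × C: 3 H each → 9
  2 × C: 2 H each → 4
  2 × C: 1 H each → 2
  1 × C: no H
  1 × O: no H
  1 × O (charge -1): no H
  Total hydrogens = 15.
Net charge -1.
Molecular formula: C8H15O2-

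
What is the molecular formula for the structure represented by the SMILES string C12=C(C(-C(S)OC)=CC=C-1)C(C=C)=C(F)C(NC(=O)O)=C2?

C15H14FNO3S

Heavy atoms from the SMILES: 15 C, 1 F, 1 N, 3 O, 1 S.
Implicit hydrogens by atom environment:
  6 × C (aromatic): no H
  4 × C (aromatic): 1 H each → 4
  2 × C: 1 H each → 2
  2 × O: no H
  1 × C: 3 H
  1 × C: 2 H
  1 × C: no H
  1 × F: no H
  1 × N: 1 H
  1 × O: 1 H
  1 × S: 1 H
  Total hydrogens = 14.
Molecular formula: C15H14FNO3S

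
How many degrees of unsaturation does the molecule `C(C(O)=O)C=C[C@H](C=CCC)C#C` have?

5

Molecular formula from the SMILES: C11H14O2.
DoU = (2C + 2 + N − H − X)/2 = (2·11 + 2 + 0 − 14 − 0)/2 = 10/2 = 5.
(Structurally: 0 ring(s) + 5 π bond(s) = 5.)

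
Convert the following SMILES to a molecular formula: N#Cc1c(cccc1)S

C7H5NS

Heavy atoms from the SMILES: 7 C, 1 N, 1 S.
Implicit hydrogens by atom environment:
  4 × C (aromatic): 1 H each → 4
  2 × C (aromatic): no H
  1 × C: no H
  1 × N: no H
  1 × S: 1 H
  Total hydrogens = 5.
Molecular formula: C7H5NS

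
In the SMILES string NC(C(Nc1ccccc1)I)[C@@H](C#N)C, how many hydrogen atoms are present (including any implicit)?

Hydrogens are implicit in SMILES; fill each atom to its normal valence:
  5 × C (aromatic): 1 H each → 5
  3 × C: 1 H each → 3
  1 × C: 3 H
  1 × C: no H
  1 × C (aromatic): no H
  1 × I: no H
  1 × N: 2 H
  1 × N: 1 H
  1 × N: no H
  Total hydrogens = 14.

14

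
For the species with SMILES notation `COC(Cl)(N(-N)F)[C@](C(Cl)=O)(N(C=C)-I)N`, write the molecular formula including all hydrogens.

Heavy atoms from the SMILES: 6 C, 2 Cl, 1 F, 1 I, 4 N, 2 O.
Implicit hydrogens by atom environment:
  3 × C: no H
  2 × Cl: no H
  2 × N: 2 H each → 4
  2 × N: no H
  2 × O: no H
  1 × C: 3 H
  1 × C: 2 H
  1 × C: 1 H
  1 × F: no H
  1 × I: no H
  Total hydrogens = 10.
Molecular formula: C6H10Cl2FIN4O2

C6H10Cl2FIN4O2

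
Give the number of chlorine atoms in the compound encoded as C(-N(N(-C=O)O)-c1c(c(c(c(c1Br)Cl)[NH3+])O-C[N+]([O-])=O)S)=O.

1

The symbol for chlorine appears 1 time in the SMILES.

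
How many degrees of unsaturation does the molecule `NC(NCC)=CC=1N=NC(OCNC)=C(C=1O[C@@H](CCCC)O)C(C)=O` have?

6

Molecular formula from the SMILES: C17H29N5O4.
DoU = (2C + 2 + N − H − X)/2 = (2·17 + 2 + 5 − 29 − 0)/2 = 12/2 = 6.
(Structurally: 1 ring(s) + 5 π bond(s) = 6.)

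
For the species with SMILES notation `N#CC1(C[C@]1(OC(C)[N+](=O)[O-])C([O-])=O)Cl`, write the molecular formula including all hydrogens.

C7H6ClN2O5-

Heavy atoms from the SMILES: 7 C, 1 Cl, 2 N, 5 O.
Implicit hydrogens by atom environment:
  4 × C: no H
  3 × O: no H
  2 × O (charge -1): no H
  1 × C: 3 H
  1 × C: 2 H
  1 × C: 1 H
  1 × Cl: no H
  1 × N: no H
  1 × N (charge +1): no H
  Total hydrogens = 6.
Net charge -1.
Molecular formula: C7H6ClN2O5-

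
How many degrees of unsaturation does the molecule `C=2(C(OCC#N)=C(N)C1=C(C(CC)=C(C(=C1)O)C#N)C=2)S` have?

11

Molecular formula from the SMILES: C15H13N3O2S.
DoU = (2C + 2 + N − H − X)/2 = (2·15 + 2 + 3 − 13 − 0)/2 = 22/2 = 11.
(Structurally: 2 ring(s) + 9 π bond(s) = 11.)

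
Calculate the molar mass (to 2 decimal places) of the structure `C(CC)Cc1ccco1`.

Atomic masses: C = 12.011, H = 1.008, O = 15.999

Molecular formula: C8H12O.
M = 8×12.011 + 12×1.008 + 1×15.999 = 124.18 g/mol.

124.18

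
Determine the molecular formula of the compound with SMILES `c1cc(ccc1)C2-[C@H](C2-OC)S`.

C10H12OS

Heavy atoms from the SMILES: 10 C, 1 O, 1 S.
Implicit hydrogens by atom environment:
  5 × C (aromatic): 1 H each → 5
  3 × C: 1 H each → 3
  1 × C: 3 H
  1 × C (aromatic): no H
  1 × O: no H
  1 × S: 1 H
  Total hydrogens = 12.
Molecular formula: C10H12OS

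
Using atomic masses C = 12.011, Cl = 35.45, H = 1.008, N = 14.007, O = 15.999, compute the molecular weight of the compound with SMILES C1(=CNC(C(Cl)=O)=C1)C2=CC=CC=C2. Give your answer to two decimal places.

205.64

Molecular formula: C11H8ClNO.
M = 11×12.011 + 1×35.45 + 8×1.008 + 1×14.007 + 1×15.999 = 205.64 g/mol.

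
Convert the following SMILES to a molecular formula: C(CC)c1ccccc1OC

C10H14O

Heavy atoms from the SMILES: 10 C, 1 O.
Implicit hydrogens by atom environment:
  4 × C (aromatic): 1 H each → 4
  2 × C: 3 H each → 6
  2 × C: 2 H each → 4
  2 × C (aromatic): no H
  1 × O: no H
  Total hydrogens = 14.
Molecular formula: C10H14O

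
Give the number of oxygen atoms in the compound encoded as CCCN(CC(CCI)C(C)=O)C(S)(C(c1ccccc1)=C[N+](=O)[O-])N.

The symbol for oxygen appears 3 times in the SMILES.

3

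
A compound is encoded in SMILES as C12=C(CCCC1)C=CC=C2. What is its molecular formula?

Heavy atoms from the SMILES: 10 C.
Implicit hydrogens by atom environment:
  4 × C: 2 H each → 8
  4 × C (aromatic): 1 H each → 4
  2 × C (aromatic): no H
  Total hydrogens = 12.
Molecular formula: C10H12

C10H12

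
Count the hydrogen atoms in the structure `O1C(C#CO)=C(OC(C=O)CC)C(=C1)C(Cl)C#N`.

10

Hydrogens are implicit in SMILES; fill each atom to its normal valence:
  3 × C: 1 H each → 3
  3 × C (aromatic): no H
  3 × C: no H
  2 × O: no H
  1 × C: 3 H
  1 × C: 2 H
  1 × C (aromatic): 1 H
  1 × Cl: no H
  1 × N: no H
  1 × O: 1 H
  1 × O (aromatic): no H
  Total hydrogens = 10.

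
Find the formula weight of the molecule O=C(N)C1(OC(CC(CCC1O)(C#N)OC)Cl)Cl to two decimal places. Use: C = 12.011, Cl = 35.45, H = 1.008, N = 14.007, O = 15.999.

297.13

Molecular formula: C10H14Cl2N2O4.
M = 10×12.011 + 2×35.45 + 14×1.008 + 2×14.007 + 4×15.999 = 297.13 g/mol.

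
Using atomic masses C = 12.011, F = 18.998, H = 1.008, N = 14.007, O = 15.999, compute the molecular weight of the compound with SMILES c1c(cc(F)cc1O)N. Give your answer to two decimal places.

127.12

Molecular formula: C6H6FNO.
M = 6×12.011 + 1×18.998 + 6×1.008 + 1×14.007 + 1×15.999 = 127.12 g/mol.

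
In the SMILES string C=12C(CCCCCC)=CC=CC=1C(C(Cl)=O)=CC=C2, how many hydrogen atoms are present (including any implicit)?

Hydrogens are implicit in SMILES; fill each atom to its normal valence:
  6 × C (aromatic): 1 H each → 6
  5 × C: 2 H each → 10
  4 × C (aromatic): no H
  1 × C: 3 H
  1 × C: no H
  1 × Cl: no H
  1 × O: no H
  Total hydrogens = 19.

19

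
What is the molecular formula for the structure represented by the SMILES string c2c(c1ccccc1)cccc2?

C12H10

Heavy atoms from the SMILES: 12 C.
Implicit hydrogens by atom environment:
  10 × C (aromatic): 1 H each → 10
  2 × C (aromatic): no H
  Total hydrogens = 10.
Molecular formula: C12H10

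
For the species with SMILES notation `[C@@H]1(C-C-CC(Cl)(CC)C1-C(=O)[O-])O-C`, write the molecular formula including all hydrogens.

Heavy atoms from the SMILES: 10 C, 1 Cl, 3 O.
Implicit hydrogens by atom environment:
  4 × C: 2 H each → 8
  2 × C: 3 H each → 6
  2 × C: 1 H each → 2
  2 × C: no H
  2 × O: no H
  1 × Cl: no H
  1 × O (charge -1): no H
  Total hydrogens = 16.
Net charge -1.
Molecular formula: C10H16ClO3-

C10H16ClO3-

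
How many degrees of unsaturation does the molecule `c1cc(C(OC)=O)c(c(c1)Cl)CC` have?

5

Molecular formula from the SMILES: C10H11ClO2.
DoU = (2C + 2 + N − H − X)/2 = (2·10 + 2 + 0 − 11 − 1)/2 = 10/2 = 5.
(Structurally: 1 ring(s) + 4 π bond(s) = 5.)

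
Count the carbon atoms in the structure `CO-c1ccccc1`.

7

The symbol for carbon appears 7 times in the SMILES. Lowercase c denotes aromatic carbon and counts toward C.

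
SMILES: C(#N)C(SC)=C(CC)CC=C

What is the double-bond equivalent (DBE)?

4

Molecular formula from the SMILES: C9H13NS.
DoU = (2C + 2 + N − H − X)/2 = (2·9 + 2 + 1 − 13 − 0)/2 = 8/2 = 4.
(Structurally: 0 ring(s) + 4 π bond(s) = 4.)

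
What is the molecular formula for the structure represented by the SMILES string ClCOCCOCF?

C4H8ClFO2

Heavy atoms from the SMILES: 4 C, 1 Cl, 1 F, 2 O.
Implicit hydrogens by atom environment:
  4 × C: 2 H each → 8
  2 × O: no H
  1 × Cl: no H
  1 × F: no H
  Total hydrogens = 8.
Molecular formula: C4H8ClFO2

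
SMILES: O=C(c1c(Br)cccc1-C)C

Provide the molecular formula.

Heavy atoms from the SMILES: 1 Br, 9 C, 1 O.
Implicit hydrogens by atom environment:
  3 × C (aromatic): 1 H each → 3
  3 × C (aromatic): no H
  2 × C: 3 H each → 6
  1 × Br: no H
  1 × C: no H
  1 × O: no H
  Total hydrogens = 9.
Molecular formula: C9H9BrO

C9H9BrO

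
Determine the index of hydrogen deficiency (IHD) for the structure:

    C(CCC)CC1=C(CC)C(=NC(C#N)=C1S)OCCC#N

Molecular formula from the SMILES: C16H21N3OS.
DoU = (2C + 2 + N − H − X)/2 = (2·16 + 2 + 3 − 21 − 0)/2 = 16/2 = 8.
(Structurally: 1 ring(s) + 7 π bond(s) = 8.)

8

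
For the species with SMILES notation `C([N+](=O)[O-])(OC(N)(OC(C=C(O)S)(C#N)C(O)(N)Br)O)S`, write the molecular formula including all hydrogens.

C7H11BrN4O7S2

Heavy atoms from the SMILES: 1 Br, 7 C, 4 N, 7 O, 2 S.
Implicit hydrogens by atom environment:
  5 × C: no H
  3 × O: 1 H each → 3
  3 × O: no H
  2 × C: 1 H each → 2
  2 × N: 2 H each → 4
  2 × S: 1 H each → 2
  1 × Br: no H
  1 × N: no H
  1 × N (charge +1): no H
  1 × O (charge -1): no H
  Total hydrogens = 11.
Molecular formula: C7H11BrN4O7S2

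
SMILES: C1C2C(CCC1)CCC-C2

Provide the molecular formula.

C10H18

Heavy atoms from the SMILES: 10 C.
Implicit hydrogens by atom environment:
  8 × C: 2 H each → 16
  2 × C: 1 H each → 2
  Total hydrogens = 18.
Molecular formula: C10H18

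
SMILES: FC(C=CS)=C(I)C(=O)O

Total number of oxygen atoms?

The symbol for oxygen appears 2 times in the SMILES.

2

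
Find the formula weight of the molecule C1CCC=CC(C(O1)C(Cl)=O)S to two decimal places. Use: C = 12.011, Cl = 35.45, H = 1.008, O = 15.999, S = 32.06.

206.68

Molecular formula: C8H11ClO2S.
M = 8×12.011 + 1×35.45 + 11×1.008 + 2×15.999 + 1×32.06 = 206.68 g/mol.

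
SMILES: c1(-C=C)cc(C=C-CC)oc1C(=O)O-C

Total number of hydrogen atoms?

Hydrogens are implicit in SMILES; fill each atom to its normal valence:
  3 × C: 1 H each → 3
  3 × C (aromatic): no H
  2 × C: 3 H each → 6
  2 × C: 2 H each → 4
  2 × O: no H
  1 × C (aromatic): 1 H
  1 × C: no H
  1 × O (aromatic): no H
  Total hydrogens = 14.

14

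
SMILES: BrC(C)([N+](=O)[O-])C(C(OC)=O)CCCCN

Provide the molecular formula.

Heavy atoms from the SMILES: 1 Br, 9 C, 2 N, 4 O.
Implicit hydrogens by atom environment:
  4 × C: 2 H each → 8
  3 × O: no H
  2 × C: 3 H each → 6
  2 × C: no H
  1 × Br: no H
  1 × C: 1 H
  1 × N: 2 H
  1 × N (charge +1): no H
  1 × O (charge -1): no H
  Total hydrogens = 17.
Molecular formula: C9H17BrN2O4

C9H17BrN2O4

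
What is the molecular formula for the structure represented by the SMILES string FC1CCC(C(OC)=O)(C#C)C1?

Heavy atoms from the SMILES: 9 C, 1 F, 2 O.
Implicit hydrogens by atom environment:
  3 × C: 2 H each → 6
  3 × C: no H
  2 × C: 1 H each → 2
  2 × O: no H
  1 × C: 3 H
  1 × F: no H
  Total hydrogens = 11.
Molecular formula: C9H11FO2

C9H11FO2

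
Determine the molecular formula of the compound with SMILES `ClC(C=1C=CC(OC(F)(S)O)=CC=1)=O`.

Heavy atoms from the SMILES: 8 C, 1 Cl, 1 F, 3 O, 1 S.
Implicit hydrogens by atom environment:
  4 × C (aromatic): 1 H each → 4
  2 × C: no H
  2 × C (aromatic): no H
  2 × O: no H
  1 × Cl: no H
  1 × F: no H
  1 × O: 1 H
  1 × S: 1 H
  Total hydrogens = 6.
Molecular formula: C8H6ClFO3S

C8H6ClFO3S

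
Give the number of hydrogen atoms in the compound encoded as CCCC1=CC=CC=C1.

Hydrogens are implicit in SMILES; fill each atom to its normal valence:
  5 × C (aromatic): 1 H each → 5
  2 × C: 2 H each → 4
  1 × C: 3 H
  1 × C (aromatic): no H
  Total hydrogens = 12.

12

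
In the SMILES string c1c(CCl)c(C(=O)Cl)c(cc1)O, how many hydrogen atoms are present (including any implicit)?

6

Hydrogens are implicit in SMILES; fill each atom to its normal valence:
  3 × C (aromatic): 1 H each → 3
  3 × C (aromatic): no H
  2 × Cl: no H
  1 × C: 2 H
  1 × C: no H
  1 × O: 1 H
  1 × O: no H
  Total hydrogens = 6.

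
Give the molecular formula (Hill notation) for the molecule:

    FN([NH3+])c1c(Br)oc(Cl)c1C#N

C5H3BrClFN3O+

Heavy atoms from the SMILES: 1 Br, 5 C, 1 Cl, 1 F, 3 N, 1 O.
Implicit hydrogens by atom environment:
  4 × C (aromatic): no H
  2 × N: no H
  1 × Br: no H
  1 × C: no H
  1 × Cl: no H
  1 × F: no H
  1 × N (charge +1): 3 H
  1 × O (aromatic): no H
  Total hydrogens = 3.
Net charge +1.
Molecular formula: C5H3BrClFN3O+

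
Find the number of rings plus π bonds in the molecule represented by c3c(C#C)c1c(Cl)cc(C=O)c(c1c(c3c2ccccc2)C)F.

14

Molecular formula from the SMILES: C20H12ClFO.
DoU = (2C + 2 + N − H − X)/2 = (2·20 + 2 + 0 − 12 − 2)/2 = 28/2 = 14.
(Structurally: 3 ring(s) + 11 π bond(s) = 14.)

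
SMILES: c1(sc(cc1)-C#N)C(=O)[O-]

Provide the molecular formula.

C6H2NO2S-

Heavy atoms from the SMILES: 6 C, 1 N, 2 O, 1 S.
Implicit hydrogens by atom environment:
  2 × C (aromatic): 1 H each → 2
  2 × C (aromatic): no H
  2 × C: no H
  1 × N: no H
  1 × O: no H
  1 × O (charge -1): no H
  1 × S (aromatic): no H
  Total hydrogens = 2.
Net charge -1.
Molecular formula: C6H2NO2S-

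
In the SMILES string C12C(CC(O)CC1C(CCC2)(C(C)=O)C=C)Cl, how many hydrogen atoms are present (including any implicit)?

21

Hydrogens are implicit in SMILES; fill each atom to its normal valence:
  6 × C: 2 H each → 12
  5 × C: 1 H each → 5
  2 × C: no H
  1 × C: 3 H
  1 × Cl: no H
  1 × O: 1 H
  1 × O: no H
  Total hydrogens = 21.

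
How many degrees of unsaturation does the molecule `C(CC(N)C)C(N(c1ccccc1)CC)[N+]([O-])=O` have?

Molecular formula from the SMILES: C13H21N3O2.
DoU = (2C + 2 + N − H − X)/2 = (2·13 + 2 + 3 − 21 − 0)/2 = 10/2 = 5.
(Structurally: 1 ring(s) + 4 π bond(s) = 5.)

5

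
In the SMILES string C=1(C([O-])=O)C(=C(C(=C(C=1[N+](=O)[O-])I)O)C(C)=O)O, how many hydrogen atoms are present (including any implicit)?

5

Hydrogens are implicit in SMILES; fill each atom to its normal valence:
  6 × C (aromatic): no H
  3 × O: no H
  2 × C: no H
  2 × O: 1 H each → 2
  2 × O (charge -1): no H
  1 × C: 3 H
  1 × I: no H
  1 × N (charge +1): no H
  Total hydrogens = 5.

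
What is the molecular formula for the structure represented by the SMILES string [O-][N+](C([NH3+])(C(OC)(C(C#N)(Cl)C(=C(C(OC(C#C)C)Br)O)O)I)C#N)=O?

Heavy atoms from the SMILES: 1 Br, 13 C, 1 Cl, 1 I, 4 N, 6 O.
Implicit hydrogens by atom environment:
  8 × C: no H
  3 × C: 1 H each → 3
  3 × O: no H
  2 × C: 3 H each → 6
  2 × N: no H
  2 × O: 1 H each → 2
  1 × Br: no H
  1 × Cl: no H
  1 × I: no H
  1 × N (charge +1): 3 H
  1 × N (charge +1): no H
  1 × O (charge -1): no H
  Total hydrogens = 14.
Net charge +1.
Molecular formula: C13H14BrClIN4O6+

C13H14BrClIN4O6+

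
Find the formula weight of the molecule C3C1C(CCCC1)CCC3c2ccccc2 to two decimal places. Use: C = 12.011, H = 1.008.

214.35

Molecular formula: C16H22.
M = 16×12.011 + 22×1.008 = 214.35 g/mol.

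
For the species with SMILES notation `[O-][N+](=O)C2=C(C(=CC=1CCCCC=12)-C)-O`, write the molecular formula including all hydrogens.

C11H13NO3

Heavy atoms from the SMILES: 11 C, 1 N, 3 O.
Implicit hydrogens by atom environment:
  5 × C (aromatic): no H
  4 × C: 2 H each → 8
  1 × C: 3 H
  1 × C (aromatic): 1 H
  1 × N (charge +1): no H
  1 × O: 1 H
  1 × O: no H
  1 × O (charge -1): no H
  Total hydrogens = 13.
Molecular formula: C11H13NO3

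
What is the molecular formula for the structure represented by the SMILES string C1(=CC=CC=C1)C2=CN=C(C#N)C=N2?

C11H7N3

Heavy atoms from the SMILES: 11 C, 3 N.
Implicit hydrogens by atom environment:
  7 × C (aromatic): 1 H each → 7
  3 × C (aromatic): no H
  2 × N (aromatic): no H
  1 × C: no H
  1 × N: no H
  Total hydrogens = 7.
Molecular formula: C11H7N3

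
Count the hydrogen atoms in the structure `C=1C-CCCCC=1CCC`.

Hydrogens are implicit in SMILES; fill each atom to its normal valence:
  7 × C: 2 H each → 14
  1 × C: 3 H
  1 × C: 1 H
  1 × C: no H
  Total hydrogens = 18.

18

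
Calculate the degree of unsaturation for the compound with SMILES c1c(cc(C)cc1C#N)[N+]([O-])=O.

Molecular formula from the SMILES: C8H6N2O2.
DoU = (2C + 2 + N − H − X)/2 = (2·8 + 2 + 2 − 6 − 0)/2 = 14/2 = 7.
(Structurally: 1 ring(s) + 6 π bond(s) = 7.)

7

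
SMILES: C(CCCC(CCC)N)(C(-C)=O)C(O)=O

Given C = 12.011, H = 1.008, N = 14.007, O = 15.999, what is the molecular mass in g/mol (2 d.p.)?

215.29

Molecular formula: C11H21NO3.
M = 11×12.011 + 21×1.008 + 1×14.007 + 3×15.999 = 215.29 g/mol.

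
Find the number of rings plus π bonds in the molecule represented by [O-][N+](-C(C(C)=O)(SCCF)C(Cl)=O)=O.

3

Molecular formula from the SMILES: C6H7ClFNO4S.
DoU = (2C + 2 + N − H − X)/2 = (2·6 + 2 + 1 − 7 − 2)/2 = 6/2 = 3.
(Structurally: 0 ring(s) + 3 π bond(s) = 3.)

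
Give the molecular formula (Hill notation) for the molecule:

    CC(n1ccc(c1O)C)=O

C7H9NO2

Heavy atoms from the SMILES: 7 C, 1 N, 2 O.
Implicit hydrogens by atom environment:
  2 × C: 3 H each → 6
  2 × C (aromatic): 1 H each → 2
  2 × C (aromatic): no H
  1 × C: no H
  1 × N (aromatic): no H
  1 × O: 1 H
  1 × O: no H
  Total hydrogens = 9.
Molecular formula: C7H9NO2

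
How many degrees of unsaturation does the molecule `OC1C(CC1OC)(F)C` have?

Molecular formula from the SMILES: C6H11FO2.
DoU = (2C + 2 + N − H − X)/2 = (2·6 + 2 + 0 − 11 − 1)/2 = 2/2 = 1.
(Structurally: 1 ring(s) + 0 π bond(s) = 1.)

1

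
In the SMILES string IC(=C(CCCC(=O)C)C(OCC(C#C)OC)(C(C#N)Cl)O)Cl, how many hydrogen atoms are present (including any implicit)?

Hydrogens are implicit in SMILES; fill each atom to its normal valence:
  6 × C: no H
  4 × C: 2 H each → 8
  3 × C: 1 H each → 3
  3 × O: no H
  2 × C: 3 H each → 6
  2 × Cl: no H
  1 × I: no H
  1 × N: no H
  1 × O: 1 H
  Total hydrogens = 18.

18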